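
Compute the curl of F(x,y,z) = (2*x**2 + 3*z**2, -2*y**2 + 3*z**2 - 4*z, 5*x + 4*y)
(8 - 6*z, 6*z - 5, 0)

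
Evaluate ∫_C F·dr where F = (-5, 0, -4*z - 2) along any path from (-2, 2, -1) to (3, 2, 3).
-49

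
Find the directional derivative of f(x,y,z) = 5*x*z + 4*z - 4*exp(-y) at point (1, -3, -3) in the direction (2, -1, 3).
sqrt(14)*(-4*exp(3) - 3)/14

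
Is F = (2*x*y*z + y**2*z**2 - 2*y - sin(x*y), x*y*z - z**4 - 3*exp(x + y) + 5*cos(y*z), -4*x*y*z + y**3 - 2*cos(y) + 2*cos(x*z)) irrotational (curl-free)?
No, ∇×F = (-x*y - 4*x*z + 3*y**2 + 5*y*sin(y*z) + 4*z**3 + 2*sin(y), 2*x*y + 2*y**2*z + 4*y*z + 2*z*sin(x*z), -2*x*z + x*cos(x*y) - 2*y*z**2 + y*z - 3*exp(x + y) + 2)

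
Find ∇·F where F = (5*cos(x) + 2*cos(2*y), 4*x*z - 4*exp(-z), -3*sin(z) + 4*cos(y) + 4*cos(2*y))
-5*sin(x) - 3*cos(z)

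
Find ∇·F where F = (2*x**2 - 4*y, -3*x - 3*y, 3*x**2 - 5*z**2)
4*x - 10*z - 3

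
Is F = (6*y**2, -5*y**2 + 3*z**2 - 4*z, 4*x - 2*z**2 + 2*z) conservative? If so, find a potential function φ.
No, ∇×F = (4 - 6*z, -4, -12*y) ≠ 0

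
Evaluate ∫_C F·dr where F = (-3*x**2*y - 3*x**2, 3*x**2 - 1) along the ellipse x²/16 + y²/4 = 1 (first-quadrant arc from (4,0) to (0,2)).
24*pi + 126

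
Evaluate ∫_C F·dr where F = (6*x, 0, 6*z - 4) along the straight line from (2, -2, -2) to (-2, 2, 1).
-21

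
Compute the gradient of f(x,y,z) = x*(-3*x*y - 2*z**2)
(-6*x*y - 2*z**2, -3*x**2, -4*x*z)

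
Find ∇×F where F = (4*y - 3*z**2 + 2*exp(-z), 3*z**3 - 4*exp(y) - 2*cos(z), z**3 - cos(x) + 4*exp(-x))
(-9*z**2 - 2*sin(z), -6*z - sin(x) - 2*exp(-z) + 4*exp(-x), -4)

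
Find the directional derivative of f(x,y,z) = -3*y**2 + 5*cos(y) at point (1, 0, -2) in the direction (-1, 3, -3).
0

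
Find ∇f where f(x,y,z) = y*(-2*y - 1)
(0, -4*y - 1, 0)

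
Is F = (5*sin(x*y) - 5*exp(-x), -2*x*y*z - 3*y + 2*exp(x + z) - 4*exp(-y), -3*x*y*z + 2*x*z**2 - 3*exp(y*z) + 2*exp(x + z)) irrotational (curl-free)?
No, ∇×F = (2*x*y - 3*x*z - 3*z*exp(y*z) - 2*exp(x + z), 3*y*z - 2*z**2 - 2*exp(x + z), -5*x*cos(x*y) - 2*y*z + 2*exp(x + z))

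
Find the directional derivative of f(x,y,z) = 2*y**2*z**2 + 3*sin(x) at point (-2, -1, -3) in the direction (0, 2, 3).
-108*sqrt(13)/13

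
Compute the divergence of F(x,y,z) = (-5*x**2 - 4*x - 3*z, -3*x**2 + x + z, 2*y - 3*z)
-10*x - 7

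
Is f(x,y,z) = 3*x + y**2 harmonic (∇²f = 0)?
No, ∇²f = 2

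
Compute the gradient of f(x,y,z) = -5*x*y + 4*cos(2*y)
(-5*y, -5*x - 8*sin(2*y), 0)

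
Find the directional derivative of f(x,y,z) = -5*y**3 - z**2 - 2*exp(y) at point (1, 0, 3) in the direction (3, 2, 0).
-4*sqrt(13)/13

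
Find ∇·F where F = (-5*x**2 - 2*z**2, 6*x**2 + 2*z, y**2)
-10*x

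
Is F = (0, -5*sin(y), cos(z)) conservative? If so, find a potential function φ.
Yes, F is conservative. φ = sin(z) + 5*cos(y)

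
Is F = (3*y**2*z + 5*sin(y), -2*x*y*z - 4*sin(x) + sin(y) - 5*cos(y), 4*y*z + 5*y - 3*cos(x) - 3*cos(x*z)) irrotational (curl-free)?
No, ∇×F = (2*x*y + 4*z + 5, 3*y**2 - 3*z*sin(x*z) - 3*sin(x), -8*y*z - 4*cos(x) - 5*cos(y))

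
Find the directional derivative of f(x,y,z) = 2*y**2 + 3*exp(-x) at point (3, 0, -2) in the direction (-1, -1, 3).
3*sqrt(11)*exp(-3)/11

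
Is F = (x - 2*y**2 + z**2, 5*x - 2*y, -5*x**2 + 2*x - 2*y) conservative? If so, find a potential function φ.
No, ∇×F = (-2, 10*x + 2*z - 2, 4*y + 5) ≠ 0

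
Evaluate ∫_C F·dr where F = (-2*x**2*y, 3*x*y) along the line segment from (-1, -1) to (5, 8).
-399/2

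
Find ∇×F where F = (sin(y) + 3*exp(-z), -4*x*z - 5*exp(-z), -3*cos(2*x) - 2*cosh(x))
(4*x - 5*exp(-z), -6*sin(2*x) + 2*sinh(x) - 3*exp(-z), -4*z - cos(y))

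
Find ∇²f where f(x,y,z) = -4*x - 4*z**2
-8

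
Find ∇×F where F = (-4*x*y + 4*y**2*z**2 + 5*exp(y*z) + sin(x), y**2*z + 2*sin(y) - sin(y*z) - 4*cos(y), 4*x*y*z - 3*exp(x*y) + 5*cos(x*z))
(4*x*z - 3*x*exp(x*y) - y**2 + y*cos(y*z), 8*y**2*z - 4*y*z + 3*y*exp(x*y) + 5*y*exp(y*z) + 5*z*sin(x*z), 4*x - 8*y*z**2 - 5*z*exp(y*z))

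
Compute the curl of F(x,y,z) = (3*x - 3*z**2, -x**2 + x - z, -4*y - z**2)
(-3, -6*z, 1 - 2*x)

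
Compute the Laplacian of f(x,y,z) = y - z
0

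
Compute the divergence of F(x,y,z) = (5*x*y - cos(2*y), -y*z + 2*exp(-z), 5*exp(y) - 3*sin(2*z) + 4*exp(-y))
5*y - z - 6*cos(2*z)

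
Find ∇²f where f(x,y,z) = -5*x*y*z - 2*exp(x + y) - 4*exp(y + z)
-4*exp(x + y) - 8*exp(y + z)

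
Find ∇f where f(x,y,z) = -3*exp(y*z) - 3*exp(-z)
(0, -3*z*exp(y*z), -3*y*exp(y*z) + 3*exp(-z))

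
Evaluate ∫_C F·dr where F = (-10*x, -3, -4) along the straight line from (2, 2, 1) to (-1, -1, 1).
24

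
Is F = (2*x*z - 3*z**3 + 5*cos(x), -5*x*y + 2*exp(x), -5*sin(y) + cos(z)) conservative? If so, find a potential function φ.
No, ∇×F = (-5*cos(y), 2*x - 9*z**2, -5*y + 2*exp(x)) ≠ 0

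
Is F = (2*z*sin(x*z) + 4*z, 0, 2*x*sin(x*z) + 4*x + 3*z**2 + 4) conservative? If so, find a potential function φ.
Yes, F is conservative. φ = 4*x*z + z**3 + 4*z - 2*cos(x*z)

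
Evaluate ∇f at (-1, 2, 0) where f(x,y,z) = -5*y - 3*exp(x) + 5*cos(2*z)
(-3*exp(-1), -5, 0)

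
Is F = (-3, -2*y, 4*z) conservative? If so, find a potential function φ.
Yes, F is conservative. φ = -3*x - y**2 + 2*z**2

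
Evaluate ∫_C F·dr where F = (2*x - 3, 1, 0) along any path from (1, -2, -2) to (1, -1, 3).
1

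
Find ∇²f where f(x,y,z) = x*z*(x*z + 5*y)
2*x**2 + 2*z**2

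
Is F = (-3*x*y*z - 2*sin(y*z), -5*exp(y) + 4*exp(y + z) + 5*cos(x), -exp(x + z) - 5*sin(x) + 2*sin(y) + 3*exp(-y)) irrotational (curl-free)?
No, ∇×F = (-4*exp(y + z) + 2*cos(y) - 3*exp(-y), -3*x*y - 2*y*cos(y*z) + exp(x + z) + 5*cos(x), 3*x*z + 2*z*cos(y*z) - 5*sin(x))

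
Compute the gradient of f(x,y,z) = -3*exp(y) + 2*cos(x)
(-2*sin(x), -3*exp(y), 0)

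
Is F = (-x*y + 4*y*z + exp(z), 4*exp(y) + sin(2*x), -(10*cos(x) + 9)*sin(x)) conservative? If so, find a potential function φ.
No, ∇×F = (0, 4*y + exp(z) + 9*cos(x) + 10*cos(2*x), x - 4*z + 2*cos(2*x)) ≠ 0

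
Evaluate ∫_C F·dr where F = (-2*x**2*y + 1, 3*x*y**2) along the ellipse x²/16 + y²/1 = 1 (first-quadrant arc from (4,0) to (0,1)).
-4 + 35*pi/4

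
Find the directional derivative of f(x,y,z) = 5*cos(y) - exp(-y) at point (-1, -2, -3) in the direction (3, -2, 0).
-2*sqrt(13)*(5*sin(2) + exp(2))/13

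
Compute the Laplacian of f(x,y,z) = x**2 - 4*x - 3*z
2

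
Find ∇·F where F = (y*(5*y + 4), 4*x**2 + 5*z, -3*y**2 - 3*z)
-3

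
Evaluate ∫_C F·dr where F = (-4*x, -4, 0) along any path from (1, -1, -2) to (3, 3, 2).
-32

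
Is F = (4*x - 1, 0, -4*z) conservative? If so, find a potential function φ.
Yes, F is conservative. φ = 2*x**2 - x - 2*z**2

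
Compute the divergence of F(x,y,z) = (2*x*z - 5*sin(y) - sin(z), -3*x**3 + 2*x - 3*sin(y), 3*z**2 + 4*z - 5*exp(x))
8*z - 3*cos(y) + 4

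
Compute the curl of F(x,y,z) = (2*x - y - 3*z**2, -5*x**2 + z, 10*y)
(9, -6*z, 1 - 10*x)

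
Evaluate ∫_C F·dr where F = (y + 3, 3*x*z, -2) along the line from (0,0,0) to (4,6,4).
112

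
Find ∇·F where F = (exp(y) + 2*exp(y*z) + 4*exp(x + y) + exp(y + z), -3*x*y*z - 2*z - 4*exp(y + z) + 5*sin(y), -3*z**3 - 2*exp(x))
-3*x*z - 9*z**2 + 4*exp(x + y) - 4*exp(y + z) + 5*cos(y)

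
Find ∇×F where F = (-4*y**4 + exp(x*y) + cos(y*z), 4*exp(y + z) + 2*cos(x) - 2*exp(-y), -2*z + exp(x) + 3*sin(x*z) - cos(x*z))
(-4*exp(y + z), -y*sin(y*z) - z*sin(x*z) - 3*z*cos(x*z) - exp(x), -x*exp(x*y) + 16*y**3 + z*sin(y*z) - 2*sin(x))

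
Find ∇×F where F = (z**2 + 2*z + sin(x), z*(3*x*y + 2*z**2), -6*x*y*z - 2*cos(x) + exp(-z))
(-3*x*y - 6*x*z - 6*z**2, 6*y*z + 2*z - 2*sin(x) + 2, 3*y*z)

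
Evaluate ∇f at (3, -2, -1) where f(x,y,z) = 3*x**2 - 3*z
(18, 0, -3)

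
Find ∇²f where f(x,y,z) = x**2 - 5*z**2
-8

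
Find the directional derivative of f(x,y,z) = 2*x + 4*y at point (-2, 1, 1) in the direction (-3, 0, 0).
-2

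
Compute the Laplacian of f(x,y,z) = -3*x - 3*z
0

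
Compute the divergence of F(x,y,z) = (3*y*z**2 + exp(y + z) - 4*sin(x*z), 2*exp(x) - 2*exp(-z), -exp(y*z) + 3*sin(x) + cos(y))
-y*exp(y*z) - 4*z*cos(x*z)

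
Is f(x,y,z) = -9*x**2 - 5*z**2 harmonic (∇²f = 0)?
No, ∇²f = -28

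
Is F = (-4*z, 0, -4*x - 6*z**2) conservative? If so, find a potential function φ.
Yes, F is conservative. φ = 2*z*(-2*x - z**2)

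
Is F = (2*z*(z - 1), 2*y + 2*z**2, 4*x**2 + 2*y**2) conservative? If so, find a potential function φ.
No, ∇×F = (4*y - 4*z, -8*x + 4*z - 2, 0) ≠ 0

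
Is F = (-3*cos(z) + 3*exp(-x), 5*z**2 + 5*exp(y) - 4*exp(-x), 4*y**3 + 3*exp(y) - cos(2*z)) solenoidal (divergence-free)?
No, ∇·F = 5*exp(y) + 2*sin(2*z) - 3*exp(-x)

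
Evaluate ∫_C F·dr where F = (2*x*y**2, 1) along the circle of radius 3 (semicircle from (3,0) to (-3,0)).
0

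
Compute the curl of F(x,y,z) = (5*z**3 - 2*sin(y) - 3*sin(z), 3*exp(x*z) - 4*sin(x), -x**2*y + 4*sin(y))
(-x**2 - 3*x*exp(x*z) + 4*cos(y), 2*x*y + 15*z**2 - 3*cos(z), 3*z*exp(x*z) - 4*cos(x) + 2*cos(y))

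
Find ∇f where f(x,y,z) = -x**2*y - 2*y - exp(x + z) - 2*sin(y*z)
(-2*x*y - exp(x + z), -x**2 - 2*z*cos(y*z) - 2, -2*y*cos(y*z) - exp(x + z))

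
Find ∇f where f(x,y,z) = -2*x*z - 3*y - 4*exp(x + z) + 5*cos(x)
(-2*z - 4*exp(x + z) - 5*sin(x), -3, -2*x - 4*exp(x + z))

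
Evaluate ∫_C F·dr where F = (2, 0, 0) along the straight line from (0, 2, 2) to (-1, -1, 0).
-2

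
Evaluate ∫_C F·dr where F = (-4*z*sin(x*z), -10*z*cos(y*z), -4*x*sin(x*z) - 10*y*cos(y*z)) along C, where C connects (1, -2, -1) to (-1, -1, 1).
10*sin(1) + 10*sin(2)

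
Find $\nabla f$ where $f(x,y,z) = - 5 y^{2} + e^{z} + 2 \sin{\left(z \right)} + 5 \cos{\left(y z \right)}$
(0, -10*y - 5*z*sin(y*z), -5*y*sin(y*z) + exp(z) + 2*cos(z))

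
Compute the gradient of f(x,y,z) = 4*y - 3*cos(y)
(0, 3*sin(y) + 4, 0)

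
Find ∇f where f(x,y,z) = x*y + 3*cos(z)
(y, x, -3*sin(z))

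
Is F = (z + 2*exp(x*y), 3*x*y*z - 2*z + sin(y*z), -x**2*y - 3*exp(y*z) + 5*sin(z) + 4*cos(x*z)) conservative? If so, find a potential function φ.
No, ∇×F = (-x**2 - 3*x*y - y*cos(y*z) - 3*z*exp(y*z) + 2, 2*x*y + 4*z*sin(x*z) + 1, -2*x*exp(x*y) + 3*y*z) ≠ 0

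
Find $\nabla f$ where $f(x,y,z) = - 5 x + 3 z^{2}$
(-5, 0, 6*z)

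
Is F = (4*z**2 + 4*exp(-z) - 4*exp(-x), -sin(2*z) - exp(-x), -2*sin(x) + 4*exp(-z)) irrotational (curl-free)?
No, ∇×F = (2*cos(2*z), 8*z + 2*cos(x) - 4*exp(-z), exp(-x))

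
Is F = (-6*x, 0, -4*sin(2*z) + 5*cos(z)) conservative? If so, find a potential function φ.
Yes, F is conservative. φ = -3*x**2 + 5*sin(z) + 2*cos(2*z)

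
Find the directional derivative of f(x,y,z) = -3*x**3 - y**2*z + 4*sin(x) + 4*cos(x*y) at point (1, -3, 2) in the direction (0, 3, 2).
6*sqrt(13)*(2*sin(3) + 3)/13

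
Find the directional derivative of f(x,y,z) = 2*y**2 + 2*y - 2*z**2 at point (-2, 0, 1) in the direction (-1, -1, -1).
2*sqrt(3)/3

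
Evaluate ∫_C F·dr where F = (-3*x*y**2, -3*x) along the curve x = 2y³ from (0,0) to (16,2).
-1176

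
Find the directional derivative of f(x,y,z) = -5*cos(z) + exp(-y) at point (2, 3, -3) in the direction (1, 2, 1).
-sqrt(6)*(2 + 5*exp(3)*sin(3))*exp(-3)/6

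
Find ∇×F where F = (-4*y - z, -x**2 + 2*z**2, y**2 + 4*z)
(2*y - 4*z, -1, 4 - 2*x)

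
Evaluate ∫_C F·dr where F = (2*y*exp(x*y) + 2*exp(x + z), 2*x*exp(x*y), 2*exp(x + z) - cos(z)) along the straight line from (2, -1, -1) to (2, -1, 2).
-2*E - sin(2) - sin(1) + 2*exp(4)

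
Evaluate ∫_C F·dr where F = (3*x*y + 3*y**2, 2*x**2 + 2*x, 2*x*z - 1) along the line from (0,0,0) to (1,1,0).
11/3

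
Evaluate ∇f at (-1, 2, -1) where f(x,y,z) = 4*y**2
(0, 16, 0)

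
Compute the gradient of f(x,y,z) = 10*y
(0, 10, 0)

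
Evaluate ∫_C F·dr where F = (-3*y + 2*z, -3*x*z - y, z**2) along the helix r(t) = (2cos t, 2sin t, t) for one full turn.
4*pi*(-9*pi + 15 + 2*pi**2)/3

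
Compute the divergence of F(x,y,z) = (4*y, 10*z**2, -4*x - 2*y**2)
0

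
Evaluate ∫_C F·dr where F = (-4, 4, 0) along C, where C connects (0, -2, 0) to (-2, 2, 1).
24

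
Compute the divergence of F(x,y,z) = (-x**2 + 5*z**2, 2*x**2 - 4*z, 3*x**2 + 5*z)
5 - 2*x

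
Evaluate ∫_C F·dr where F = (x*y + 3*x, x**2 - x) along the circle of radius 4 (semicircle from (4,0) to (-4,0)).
-8*pi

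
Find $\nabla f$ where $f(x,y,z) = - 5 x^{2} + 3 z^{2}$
(-10*x, 0, 6*z)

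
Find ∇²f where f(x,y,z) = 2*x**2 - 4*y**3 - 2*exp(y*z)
-2*y**2*exp(y*z) - 24*y - 2*z**2*exp(y*z) + 4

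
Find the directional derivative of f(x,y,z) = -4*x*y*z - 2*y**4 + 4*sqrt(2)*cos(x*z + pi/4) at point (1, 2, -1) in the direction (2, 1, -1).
2*sqrt(6)*(-3 + sqrt(2)*cos(pi/4 + 1))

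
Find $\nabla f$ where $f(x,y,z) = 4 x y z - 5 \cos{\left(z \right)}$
(4*y*z, 4*x*z, 4*x*y + 5*sin(z))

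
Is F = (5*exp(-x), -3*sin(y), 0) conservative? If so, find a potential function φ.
Yes, F is conservative. φ = 3*cos(y) - 5*exp(-x)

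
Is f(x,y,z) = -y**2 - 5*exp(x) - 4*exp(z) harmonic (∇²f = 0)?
No, ∇²f = -5*exp(x) - 4*exp(z) - 2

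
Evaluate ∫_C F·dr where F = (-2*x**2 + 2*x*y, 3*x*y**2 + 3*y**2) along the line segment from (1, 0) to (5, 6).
3256/3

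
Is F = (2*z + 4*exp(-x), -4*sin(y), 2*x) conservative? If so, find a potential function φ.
Yes, F is conservative. φ = 2*x*z + 4*cos(y) - 4*exp(-x)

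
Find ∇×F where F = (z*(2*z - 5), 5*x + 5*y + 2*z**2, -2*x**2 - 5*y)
(-4*z - 5, 4*x + 4*z - 5, 5)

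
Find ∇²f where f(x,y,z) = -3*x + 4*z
0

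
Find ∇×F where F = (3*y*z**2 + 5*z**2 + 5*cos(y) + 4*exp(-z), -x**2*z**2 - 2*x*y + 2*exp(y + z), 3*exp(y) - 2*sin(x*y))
(2*x**2*z - 2*x*cos(x*y) + 3*exp(y) - 2*exp(y + z), 6*y*z + 2*y*cos(x*y) + 10*z - 4*exp(-z), -2*x*z**2 - 2*y - 3*z**2 + 5*sin(y))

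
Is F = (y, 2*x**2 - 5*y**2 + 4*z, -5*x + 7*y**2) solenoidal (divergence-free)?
No, ∇·F = -10*y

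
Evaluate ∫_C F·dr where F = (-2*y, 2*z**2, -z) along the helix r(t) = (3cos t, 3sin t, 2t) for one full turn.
2*pi*(57 - 4*pi)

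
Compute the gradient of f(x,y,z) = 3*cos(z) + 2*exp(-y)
(0, -2*exp(-y), -3*sin(z))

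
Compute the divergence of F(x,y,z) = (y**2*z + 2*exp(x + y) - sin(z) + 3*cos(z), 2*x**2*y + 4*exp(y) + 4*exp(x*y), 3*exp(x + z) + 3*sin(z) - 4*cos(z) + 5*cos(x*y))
2*x**2 + 4*x*exp(x*y) + 4*exp(y) + 2*exp(x + y) + 3*exp(x + z) + 4*sin(z) + 3*cos(z)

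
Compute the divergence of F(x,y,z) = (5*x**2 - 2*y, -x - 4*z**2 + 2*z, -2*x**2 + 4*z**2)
10*x + 8*z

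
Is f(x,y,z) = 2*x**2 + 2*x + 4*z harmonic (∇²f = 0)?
No, ∇²f = 4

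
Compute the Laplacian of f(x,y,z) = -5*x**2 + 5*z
-10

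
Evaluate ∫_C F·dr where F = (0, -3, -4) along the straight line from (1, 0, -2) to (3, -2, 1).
-6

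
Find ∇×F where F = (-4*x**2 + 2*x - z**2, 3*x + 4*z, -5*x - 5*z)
(-4, 5 - 2*z, 3)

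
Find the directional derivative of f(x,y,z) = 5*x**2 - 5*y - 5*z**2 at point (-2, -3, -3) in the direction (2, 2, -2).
-55*sqrt(3)/3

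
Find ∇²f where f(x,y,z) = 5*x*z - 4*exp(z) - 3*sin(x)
-4*exp(z) + 3*sin(x)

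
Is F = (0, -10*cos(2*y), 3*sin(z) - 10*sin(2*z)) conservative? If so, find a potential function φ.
Yes, F is conservative. φ = -5*sin(2*y) - 3*cos(z) + 5*cos(2*z)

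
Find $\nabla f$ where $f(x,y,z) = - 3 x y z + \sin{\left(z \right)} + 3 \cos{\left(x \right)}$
(-3*y*z - 3*sin(x), -3*x*z, -3*x*y + cos(z))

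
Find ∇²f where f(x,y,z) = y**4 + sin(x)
12*y**2 - sin(x)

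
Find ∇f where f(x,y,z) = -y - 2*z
(0, -1, -2)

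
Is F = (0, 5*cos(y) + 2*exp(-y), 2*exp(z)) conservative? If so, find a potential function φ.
Yes, F is conservative. φ = 2*exp(z) + 5*sin(y) - 2*exp(-y)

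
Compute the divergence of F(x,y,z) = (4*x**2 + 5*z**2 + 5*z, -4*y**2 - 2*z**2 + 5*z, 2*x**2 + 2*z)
8*x - 8*y + 2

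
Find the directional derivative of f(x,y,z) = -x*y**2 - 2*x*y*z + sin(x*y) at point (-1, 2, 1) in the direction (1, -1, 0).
sqrt(2)*(-14 + 3*cos(2))/2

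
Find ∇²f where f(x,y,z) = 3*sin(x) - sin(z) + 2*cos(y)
-3*sin(x) + sin(z) - 2*cos(y)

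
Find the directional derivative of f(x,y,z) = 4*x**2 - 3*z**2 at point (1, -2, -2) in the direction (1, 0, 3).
22*sqrt(10)/5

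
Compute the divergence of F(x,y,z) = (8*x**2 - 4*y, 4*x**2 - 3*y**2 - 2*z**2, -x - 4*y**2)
16*x - 6*y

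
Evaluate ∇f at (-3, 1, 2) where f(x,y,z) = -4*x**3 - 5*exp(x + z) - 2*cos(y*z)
(-108 - 5*exp(-1), 4*sin(2), -5*exp(-1) + 2*sin(2))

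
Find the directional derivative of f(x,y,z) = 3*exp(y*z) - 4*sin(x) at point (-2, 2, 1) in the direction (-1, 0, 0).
4*cos(2)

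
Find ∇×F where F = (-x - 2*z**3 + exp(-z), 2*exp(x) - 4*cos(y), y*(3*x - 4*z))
(3*x - 4*z, -3*y - 6*z**2 - exp(-z), 2*exp(x))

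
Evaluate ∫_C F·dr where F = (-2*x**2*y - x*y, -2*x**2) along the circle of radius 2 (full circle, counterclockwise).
8*pi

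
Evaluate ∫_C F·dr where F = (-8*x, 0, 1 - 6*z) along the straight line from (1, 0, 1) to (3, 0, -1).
-34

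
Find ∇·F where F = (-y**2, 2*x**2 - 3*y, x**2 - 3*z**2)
-6*z - 3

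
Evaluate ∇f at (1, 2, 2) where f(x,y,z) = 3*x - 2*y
(3, -2, 0)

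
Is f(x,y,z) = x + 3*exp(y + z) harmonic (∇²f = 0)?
No, ∇²f = 6*exp(y + z)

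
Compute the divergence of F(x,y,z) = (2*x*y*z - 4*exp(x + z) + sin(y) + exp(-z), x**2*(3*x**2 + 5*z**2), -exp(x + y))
2*y*z - 4*exp(x + z)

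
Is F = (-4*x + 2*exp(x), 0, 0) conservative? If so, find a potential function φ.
Yes, F is conservative. φ = -2*x**2 + 2*exp(x)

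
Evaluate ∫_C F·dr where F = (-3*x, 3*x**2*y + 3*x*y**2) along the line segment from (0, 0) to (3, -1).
-9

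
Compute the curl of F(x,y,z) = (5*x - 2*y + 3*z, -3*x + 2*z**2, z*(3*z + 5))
(-4*z, 3, -1)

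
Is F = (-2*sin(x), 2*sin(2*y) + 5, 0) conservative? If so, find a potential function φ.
Yes, F is conservative. φ = 5*y + 2*cos(x) - cos(2*y)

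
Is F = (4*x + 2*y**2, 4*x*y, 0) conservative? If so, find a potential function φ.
Yes, F is conservative. φ = 2*x*(x + y**2)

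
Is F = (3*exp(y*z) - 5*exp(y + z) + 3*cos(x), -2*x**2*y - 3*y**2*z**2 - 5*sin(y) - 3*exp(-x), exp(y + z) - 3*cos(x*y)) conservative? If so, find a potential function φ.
No, ∇×F = (3*x*sin(x*y) + 6*y**2*z + exp(y + z), 3*y*exp(y*z) - 3*y*sin(x*y) - 5*exp(y + z), -4*x*y - 3*z*exp(y*z) + 5*exp(y + z) + 3*exp(-x)) ≠ 0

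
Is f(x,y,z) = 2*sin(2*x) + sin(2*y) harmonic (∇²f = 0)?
No, ∇²f = -8*sin(2*x) - 4*sin(2*y)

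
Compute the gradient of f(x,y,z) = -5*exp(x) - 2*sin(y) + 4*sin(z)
(-5*exp(x), -2*cos(y), 4*cos(z))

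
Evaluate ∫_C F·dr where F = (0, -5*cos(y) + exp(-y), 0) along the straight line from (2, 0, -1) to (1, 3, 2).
-5*sin(3) - exp(-3) + 1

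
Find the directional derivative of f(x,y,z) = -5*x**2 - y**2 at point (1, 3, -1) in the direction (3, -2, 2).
-18*sqrt(17)/17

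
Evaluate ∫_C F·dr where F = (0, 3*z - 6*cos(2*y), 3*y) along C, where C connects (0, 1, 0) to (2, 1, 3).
9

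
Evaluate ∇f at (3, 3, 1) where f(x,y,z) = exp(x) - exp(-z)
(exp(3), 0, exp(-1))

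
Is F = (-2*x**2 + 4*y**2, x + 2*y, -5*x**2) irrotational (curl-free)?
No, ∇×F = (0, 10*x, 1 - 8*y)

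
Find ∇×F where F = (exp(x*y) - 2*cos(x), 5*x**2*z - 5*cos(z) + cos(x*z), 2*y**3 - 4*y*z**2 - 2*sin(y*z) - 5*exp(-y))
(-5*x**2 + x*sin(x*z) + 6*y**2 - 4*z**2 - 2*z*cos(y*z) - 5*sin(z) + 5*exp(-y), 0, 10*x*z - x*exp(x*y) - z*sin(x*z))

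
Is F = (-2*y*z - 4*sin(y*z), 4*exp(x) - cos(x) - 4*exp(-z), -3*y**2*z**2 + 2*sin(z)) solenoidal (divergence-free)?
No, ∇·F = -6*y**2*z + 2*cos(z)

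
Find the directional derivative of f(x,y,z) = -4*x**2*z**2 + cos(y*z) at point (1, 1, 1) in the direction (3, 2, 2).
-4*sqrt(17)*(sin(1) + 10)/17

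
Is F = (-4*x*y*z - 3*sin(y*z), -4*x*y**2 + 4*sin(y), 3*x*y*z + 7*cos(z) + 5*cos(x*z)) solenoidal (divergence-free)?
No, ∇·F = -5*x*y - 5*x*sin(x*z) - 4*y*z - 7*sin(z) + 4*cos(y)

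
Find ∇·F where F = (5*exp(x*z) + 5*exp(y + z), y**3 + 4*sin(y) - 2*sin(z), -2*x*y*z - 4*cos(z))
-2*x*y + 3*y**2 + 5*z*exp(x*z) + 4*sin(z) + 4*cos(y)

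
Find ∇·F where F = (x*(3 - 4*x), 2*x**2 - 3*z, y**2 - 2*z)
1 - 8*x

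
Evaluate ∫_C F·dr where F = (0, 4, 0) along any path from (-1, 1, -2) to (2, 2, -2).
4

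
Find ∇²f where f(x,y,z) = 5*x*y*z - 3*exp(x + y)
-6*exp(x + y)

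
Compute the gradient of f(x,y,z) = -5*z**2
(0, 0, -10*z)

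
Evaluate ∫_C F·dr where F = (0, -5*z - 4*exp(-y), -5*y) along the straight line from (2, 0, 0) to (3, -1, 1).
1 + 4*E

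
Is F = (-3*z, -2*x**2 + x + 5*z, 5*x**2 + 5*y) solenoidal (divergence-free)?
Yes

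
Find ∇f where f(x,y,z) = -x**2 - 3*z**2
(-2*x, 0, -6*z)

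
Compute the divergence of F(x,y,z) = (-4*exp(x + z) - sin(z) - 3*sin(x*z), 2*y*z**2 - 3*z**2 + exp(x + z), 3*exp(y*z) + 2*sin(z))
3*y*exp(y*z) + 2*z**2 - 3*z*cos(x*z) - 4*exp(x + z) + 2*cos(z)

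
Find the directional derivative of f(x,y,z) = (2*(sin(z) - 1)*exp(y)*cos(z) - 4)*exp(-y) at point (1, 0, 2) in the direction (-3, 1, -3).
2*sqrt(19)*(-3*sin(2) - 3*cos(4) + 2)/19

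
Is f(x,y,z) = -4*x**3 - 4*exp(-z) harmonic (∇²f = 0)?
No, ∇²f = -24*x - 4*exp(-z)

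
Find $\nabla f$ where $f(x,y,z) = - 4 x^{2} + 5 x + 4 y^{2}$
(5 - 8*x, 8*y, 0)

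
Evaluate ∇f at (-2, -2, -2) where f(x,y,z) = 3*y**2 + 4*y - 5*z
(0, -8, -5)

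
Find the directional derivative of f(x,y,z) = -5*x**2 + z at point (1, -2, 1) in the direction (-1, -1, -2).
4*sqrt(6)/3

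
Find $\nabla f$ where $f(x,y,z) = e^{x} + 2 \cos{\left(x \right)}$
(exp(x) - 2*sin(x), 0, 0)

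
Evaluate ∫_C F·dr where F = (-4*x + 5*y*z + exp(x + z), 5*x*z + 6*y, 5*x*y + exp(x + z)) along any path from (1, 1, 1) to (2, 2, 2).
-exp(2) + 38 + exp(4)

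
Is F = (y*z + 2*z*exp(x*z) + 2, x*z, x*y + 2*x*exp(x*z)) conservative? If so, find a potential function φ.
Yes, F is conservative. φ = x*y*z + 2*x + 2*exp(x*z)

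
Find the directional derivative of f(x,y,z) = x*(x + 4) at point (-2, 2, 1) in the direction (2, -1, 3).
0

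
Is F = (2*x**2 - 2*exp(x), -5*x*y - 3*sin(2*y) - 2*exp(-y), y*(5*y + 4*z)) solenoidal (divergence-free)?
No, ∇·F = -x + 4*y - 2*exp(x) - 6*cos(2*y) + 2*exp(-y)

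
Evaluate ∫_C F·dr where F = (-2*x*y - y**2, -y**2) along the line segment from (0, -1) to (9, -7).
348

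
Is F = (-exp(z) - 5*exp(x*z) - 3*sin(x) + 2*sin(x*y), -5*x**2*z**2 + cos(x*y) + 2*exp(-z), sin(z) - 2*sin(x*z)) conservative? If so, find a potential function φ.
No, ∇×F = (10*x**2*z + 2*exp(-z), -5*x*exp(x*z) + 2*z*cos(x*z) - exp(z), -10*x*z**2 - 2*x*cos(x*y) - y*sin(x*y)) ≠ 0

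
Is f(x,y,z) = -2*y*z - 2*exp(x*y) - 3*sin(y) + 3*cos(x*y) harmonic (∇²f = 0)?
No, ∇²f = -2*x**2*exp(x*y) - 3*x**2*cos(x*y) - y**2*(2*exp(x*y) + 3*cos(x*y)) + 3*sin(y)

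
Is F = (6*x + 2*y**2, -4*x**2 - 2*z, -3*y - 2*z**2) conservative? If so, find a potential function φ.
No, ∇×F = (-1, 0, -8*x - 4*y) ≠ 0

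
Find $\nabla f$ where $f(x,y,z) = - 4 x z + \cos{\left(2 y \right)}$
(-4*z, -2*sin(2*y), -4*x)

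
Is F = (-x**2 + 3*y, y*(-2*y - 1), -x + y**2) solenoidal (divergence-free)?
No, ∇·F = -2*x - 4*y - 1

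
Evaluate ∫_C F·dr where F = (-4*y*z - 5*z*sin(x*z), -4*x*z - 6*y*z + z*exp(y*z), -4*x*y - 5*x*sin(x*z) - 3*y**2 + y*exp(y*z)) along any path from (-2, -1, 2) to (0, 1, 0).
-exp(-2) - 5*cos(4) + 28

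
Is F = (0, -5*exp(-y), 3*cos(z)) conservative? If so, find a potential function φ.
Yes, F is conservative. φ = 3*sin(z) + 5*exp(-y)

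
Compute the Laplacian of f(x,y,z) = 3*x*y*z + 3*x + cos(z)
-cos(z)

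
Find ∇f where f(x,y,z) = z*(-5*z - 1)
(0, 0, -10*z - 1)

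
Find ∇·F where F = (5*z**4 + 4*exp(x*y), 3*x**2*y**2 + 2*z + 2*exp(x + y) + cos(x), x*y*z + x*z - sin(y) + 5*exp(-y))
6*x**2*y + x*y + x + 4*y*exp(x*y) + 2*exp(x + y)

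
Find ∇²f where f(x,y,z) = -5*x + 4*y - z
0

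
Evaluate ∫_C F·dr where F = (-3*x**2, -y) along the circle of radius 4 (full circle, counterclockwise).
0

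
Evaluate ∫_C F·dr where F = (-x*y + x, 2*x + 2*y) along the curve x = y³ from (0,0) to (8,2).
-76/7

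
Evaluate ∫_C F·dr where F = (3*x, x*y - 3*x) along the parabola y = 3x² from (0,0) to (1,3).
-9/10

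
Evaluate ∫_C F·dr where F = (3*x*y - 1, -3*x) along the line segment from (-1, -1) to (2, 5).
21/2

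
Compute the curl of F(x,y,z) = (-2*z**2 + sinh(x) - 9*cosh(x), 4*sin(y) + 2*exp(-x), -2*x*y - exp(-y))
(-2*x + exp(-y), 2*y - 4*z, -2*exp(-x))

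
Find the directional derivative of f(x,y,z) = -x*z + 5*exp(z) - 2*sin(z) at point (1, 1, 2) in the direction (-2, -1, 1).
sqrt(6)*(-2*cos(2) + 3 + 5*exp(2))/6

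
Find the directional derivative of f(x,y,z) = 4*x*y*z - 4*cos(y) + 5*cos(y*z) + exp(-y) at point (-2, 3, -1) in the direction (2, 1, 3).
sqrt(14)*(-88*exp(3) - 1 + 44*exp(3)*sin(3))*exp(-3)/14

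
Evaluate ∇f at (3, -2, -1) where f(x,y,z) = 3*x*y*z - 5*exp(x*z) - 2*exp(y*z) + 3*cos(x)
(-3*sin(3) + 5*exp(-3) + 6, -9 + 2*exp(2), -18 - 15*exp(-3) + 4*exp(2))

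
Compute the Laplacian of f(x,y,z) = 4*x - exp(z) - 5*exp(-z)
-exp(z) - 5*exp(-z)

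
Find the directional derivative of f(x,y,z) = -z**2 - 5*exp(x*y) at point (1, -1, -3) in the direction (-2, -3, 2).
sqrt(17)*(5 + 12*E)*exp(-1)/17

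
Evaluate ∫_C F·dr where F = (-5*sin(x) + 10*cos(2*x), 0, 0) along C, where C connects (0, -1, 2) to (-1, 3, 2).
-5 - 5*sin(2) + 5*cos(1)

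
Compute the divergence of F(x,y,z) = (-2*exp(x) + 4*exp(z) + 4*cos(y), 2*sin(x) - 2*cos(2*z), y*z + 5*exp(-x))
y - 2*exp(x)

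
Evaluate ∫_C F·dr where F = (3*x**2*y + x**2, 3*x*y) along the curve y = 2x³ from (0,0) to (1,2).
136/21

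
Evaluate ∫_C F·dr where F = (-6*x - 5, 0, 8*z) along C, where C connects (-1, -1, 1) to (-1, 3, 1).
0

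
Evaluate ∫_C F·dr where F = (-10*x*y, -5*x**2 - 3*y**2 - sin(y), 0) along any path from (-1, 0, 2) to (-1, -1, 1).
cos(1) + 5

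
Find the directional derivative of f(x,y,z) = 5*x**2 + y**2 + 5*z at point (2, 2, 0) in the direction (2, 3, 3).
67*sqrt(22)/22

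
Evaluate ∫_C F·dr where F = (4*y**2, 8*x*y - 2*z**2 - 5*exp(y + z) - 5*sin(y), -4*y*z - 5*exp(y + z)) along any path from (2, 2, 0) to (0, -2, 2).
-21 + 5*exp(2)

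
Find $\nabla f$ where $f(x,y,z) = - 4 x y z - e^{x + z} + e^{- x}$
(-4*y*z - exp(x + z) - exp(-x), -4*x*z, -4*x*y - exp(x + z))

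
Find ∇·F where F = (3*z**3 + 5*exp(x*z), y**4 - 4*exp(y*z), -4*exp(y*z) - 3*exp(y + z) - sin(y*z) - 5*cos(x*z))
5*x*sin(x*z) + 4*y**3 - 4*y*exp(y*z) - y*cos(y*z) + 5*z*exp(x*z) - 4*z*exp(y*z) - 3*exp(y + z)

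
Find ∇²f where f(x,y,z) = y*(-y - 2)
-2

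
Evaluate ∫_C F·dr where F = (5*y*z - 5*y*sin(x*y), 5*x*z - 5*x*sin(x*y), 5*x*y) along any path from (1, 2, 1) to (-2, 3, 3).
-100 - 5*cos(2) + 5*cos(6)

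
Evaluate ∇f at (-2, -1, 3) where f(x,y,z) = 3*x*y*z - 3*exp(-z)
(-9, -18, 3*exp(-3) + 6)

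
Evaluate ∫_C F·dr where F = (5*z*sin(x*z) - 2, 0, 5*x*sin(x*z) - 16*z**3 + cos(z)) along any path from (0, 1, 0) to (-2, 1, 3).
-315 - 5*cos(6) + sin(3)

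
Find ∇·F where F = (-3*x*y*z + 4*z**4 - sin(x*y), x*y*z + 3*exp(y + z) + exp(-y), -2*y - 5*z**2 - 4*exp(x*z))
x*z - 4*x*exp(x*z) - 3*y*z - y*cos(x*y) - 10*z + 3*exp(y + z) - exp(-y)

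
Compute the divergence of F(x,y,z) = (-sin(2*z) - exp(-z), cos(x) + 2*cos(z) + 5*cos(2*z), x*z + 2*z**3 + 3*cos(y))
x + 6*z**2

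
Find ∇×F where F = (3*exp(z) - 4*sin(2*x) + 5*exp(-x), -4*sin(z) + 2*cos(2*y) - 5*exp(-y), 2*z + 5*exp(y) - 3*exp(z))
(5*exp(y) + 4*cos(z), 3*exp(z), 0)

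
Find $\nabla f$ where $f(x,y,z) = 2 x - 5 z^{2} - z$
(2, 0, -10*z - 1)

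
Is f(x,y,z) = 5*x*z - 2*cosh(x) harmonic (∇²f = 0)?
No, ∇²f = -2*cosh(x)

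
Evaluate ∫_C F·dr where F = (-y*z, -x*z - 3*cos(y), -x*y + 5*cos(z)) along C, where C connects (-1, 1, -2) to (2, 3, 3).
-16 + 2*sin(3) + 3*sin(1) + 5*sin(2)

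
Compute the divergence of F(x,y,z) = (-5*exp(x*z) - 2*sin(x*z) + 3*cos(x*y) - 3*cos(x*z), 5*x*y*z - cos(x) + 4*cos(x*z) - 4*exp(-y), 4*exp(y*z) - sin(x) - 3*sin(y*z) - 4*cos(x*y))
5*x*z + 4*y*exp(y*z) - 3*y*sin(x*y) - 3*y*cos(y*z) - 5*z*exp(x*z) + 3*z*sin(x*z) - 2*z*cos(x*z) + 4*exp(-y)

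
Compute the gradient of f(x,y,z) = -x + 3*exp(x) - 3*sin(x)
(3*exp(x) - 3*cos(x) - 1, 0, 0)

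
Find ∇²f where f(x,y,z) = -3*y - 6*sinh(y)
-6*sinh(y)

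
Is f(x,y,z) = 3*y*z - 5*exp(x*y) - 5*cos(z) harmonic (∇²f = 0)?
No, ∇²f = -5*x**2*exp(x*y) - 5*y**2*exp(x*y) + 5*cos(z)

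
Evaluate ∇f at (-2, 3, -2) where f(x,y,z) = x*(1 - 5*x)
(21, 0, 0)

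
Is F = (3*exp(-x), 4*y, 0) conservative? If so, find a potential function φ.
Yes, F is conservative. φ = 2*y**2 - 3*exp(-x)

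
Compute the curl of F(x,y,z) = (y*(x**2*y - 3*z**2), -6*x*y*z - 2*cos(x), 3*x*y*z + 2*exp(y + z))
(6*x*y + 3*x*z + 2*exp(y + z), -9*y*z, -2*x**2*y - 6*y*z + 3*z**2 + 2*sin(x))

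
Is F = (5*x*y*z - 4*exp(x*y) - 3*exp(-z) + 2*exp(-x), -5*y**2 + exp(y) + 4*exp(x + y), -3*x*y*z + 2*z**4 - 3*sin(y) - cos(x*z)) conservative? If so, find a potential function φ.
No, ∇×F = (-3*x*z - 3*cos(y), 5*x*y + 3*y*z - z*sin(x*z) + 3*exp(-z), -5*x*z + 4*x*exp(x*y) + 4*exp(x + y)) ≠ 0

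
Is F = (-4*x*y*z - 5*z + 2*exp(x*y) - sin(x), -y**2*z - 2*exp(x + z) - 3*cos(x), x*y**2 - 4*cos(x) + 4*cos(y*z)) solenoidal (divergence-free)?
No, ∇·F = -6*y*z + 2*y*exp(x*y) - 4*y*sin(y*z) - cos(x)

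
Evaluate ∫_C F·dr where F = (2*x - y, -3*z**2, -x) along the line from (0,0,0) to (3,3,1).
0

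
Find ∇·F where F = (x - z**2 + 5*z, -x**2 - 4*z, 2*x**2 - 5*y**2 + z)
2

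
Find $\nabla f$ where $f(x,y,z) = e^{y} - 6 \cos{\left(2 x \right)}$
(12*sin(2*x), exp(y), 0)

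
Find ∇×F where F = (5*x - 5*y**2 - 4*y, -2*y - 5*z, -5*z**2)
(5, 0, 10*y + 4)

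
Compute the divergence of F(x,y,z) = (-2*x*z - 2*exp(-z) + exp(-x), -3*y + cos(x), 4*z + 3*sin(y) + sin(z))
-2*z + cos(z) + 1 - exp(-x)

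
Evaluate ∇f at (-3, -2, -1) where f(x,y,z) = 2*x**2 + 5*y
(-12, 5, 0)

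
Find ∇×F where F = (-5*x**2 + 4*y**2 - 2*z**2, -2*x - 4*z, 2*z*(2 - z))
(4, -4*z, -8*y - 2)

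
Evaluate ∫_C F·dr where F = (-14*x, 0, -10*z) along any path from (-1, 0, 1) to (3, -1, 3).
-96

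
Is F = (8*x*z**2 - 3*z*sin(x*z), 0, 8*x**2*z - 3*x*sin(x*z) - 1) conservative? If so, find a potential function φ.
Yes, F is conservative. φ = 4*x**2*z**2 - z + 3*cos(x*z)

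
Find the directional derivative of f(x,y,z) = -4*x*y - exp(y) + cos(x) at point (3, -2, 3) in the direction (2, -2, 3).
2*sqrt(17)*(-exp(2)*sin(3) + 1 + 20*exp(2))*exp(-2)/17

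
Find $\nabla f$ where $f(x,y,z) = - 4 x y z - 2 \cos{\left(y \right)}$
(-4*y*z, -4*x*z + 2*sin(y), -4*x*y)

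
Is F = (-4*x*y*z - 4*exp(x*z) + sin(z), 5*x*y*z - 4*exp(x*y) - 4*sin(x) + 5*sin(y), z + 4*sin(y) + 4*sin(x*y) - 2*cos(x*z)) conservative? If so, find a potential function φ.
No, ∇×F = (-5*x*y + 4*x*cos(x*y) + 4*cos(y), -4*x*y - 4*x*exp(x*z) - 4*y*cos(x*y) - 2*z*sin(x*z) + cos(z), 4*x*z + 5*y*z - 4*y*exp(x*y) - 4*cos(x)) ≠ 0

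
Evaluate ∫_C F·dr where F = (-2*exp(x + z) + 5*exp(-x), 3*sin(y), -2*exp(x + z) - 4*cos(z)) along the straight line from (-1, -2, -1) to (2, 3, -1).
3*(-1 + (cos(2) - cos(3) + E)*exp(2))*exp(-2)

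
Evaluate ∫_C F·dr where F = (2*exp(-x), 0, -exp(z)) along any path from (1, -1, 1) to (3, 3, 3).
(-exp(6) - 2 + 2*exp(2) + exp(4))*exp(-3)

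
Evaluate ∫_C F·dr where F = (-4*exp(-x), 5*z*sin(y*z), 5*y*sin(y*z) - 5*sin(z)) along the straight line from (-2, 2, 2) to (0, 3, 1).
-4*exp(2) + 5*cos(4) - 5*cos(2) + 5*cos(1) + 4 - 5*cos(3)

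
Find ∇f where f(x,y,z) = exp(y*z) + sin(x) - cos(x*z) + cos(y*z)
(z*sin(x*z) + cos(x), z*(exp(y*z) - sin(y*z)), x*sin(x*z) + y*exp(y*z) - y*sin(y*z))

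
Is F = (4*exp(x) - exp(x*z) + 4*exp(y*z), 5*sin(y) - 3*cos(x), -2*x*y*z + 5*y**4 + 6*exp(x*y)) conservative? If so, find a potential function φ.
No, ∇×F = (-2*x*z + 6*x*exp(x*y) + 20*y**3, -x*exp(x*z) + 2*y*z - 6*y*exp(x*y) + 4*y*exp(y*z), -4*z*exp(y*z) + 3*sin(x)) ≠ 0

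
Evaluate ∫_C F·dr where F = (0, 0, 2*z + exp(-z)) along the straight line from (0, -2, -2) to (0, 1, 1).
-3 - exp(-1) + exp(2)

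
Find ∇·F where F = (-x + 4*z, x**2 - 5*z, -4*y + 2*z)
1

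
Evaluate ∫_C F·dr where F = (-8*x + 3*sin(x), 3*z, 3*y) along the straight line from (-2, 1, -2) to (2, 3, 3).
33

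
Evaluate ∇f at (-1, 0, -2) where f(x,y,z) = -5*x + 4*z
(-5, 0, 4)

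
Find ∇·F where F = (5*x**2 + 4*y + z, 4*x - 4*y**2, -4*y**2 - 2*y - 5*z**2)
10*x - 8*y - 10*z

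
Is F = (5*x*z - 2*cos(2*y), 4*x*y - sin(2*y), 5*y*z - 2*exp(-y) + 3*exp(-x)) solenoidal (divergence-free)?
No, ∇·F = 4*x + 5*y + 5*z - 2*cos(2*y)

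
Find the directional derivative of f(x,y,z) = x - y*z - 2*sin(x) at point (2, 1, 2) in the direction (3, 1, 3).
-2*sqrt(19)*(3*cos(2) + 1)/19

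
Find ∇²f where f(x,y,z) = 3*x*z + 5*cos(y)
-5*cos(y)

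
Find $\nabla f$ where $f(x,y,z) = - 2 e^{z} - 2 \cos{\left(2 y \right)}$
(0, 4*sin(2*y), -2*exp(z))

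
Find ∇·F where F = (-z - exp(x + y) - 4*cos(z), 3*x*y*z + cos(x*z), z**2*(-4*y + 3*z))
3*x*z - 8*y*z + 9*z**2 - exp(x + y)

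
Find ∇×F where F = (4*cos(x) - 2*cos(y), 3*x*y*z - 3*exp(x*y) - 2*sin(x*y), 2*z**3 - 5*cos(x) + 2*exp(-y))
(-3*x*y - 2*exp(-y), -5*sin(x), 3*y*z - 3*y*exp(x*y) - 2*y*cos(x*y) - 2*sin(y))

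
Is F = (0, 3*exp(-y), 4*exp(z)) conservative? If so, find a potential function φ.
Yes, F is conservative. φ = 4*exp(z) - 3*exp(-y)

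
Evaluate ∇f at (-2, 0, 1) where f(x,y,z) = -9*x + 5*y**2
(-9, 0, 0)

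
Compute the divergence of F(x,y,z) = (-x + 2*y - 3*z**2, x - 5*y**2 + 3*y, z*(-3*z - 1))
-10*y - 6*z + 1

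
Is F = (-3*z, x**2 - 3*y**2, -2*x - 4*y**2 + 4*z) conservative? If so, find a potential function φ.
No, ∇×F = (-8*y, -1, 2*x) ≠ 0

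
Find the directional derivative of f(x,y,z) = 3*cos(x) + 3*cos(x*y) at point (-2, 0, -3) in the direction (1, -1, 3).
3*sqrt(11)*sin(2)/11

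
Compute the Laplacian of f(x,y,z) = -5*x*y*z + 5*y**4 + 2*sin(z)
60*y**2 - 2*sin(z)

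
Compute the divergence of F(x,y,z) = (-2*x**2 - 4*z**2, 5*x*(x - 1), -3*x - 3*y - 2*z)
-4*x - 2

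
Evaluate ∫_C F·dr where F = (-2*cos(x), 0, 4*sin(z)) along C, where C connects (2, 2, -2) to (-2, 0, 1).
-4*cos(1) + 4*sqrt(2)*sin(pi/4 + 2)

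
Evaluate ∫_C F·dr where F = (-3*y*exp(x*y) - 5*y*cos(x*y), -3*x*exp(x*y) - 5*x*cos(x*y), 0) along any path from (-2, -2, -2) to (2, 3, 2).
-3*exp(6) + 5*sin(4) - 5*sin(6) + 3*exp(4)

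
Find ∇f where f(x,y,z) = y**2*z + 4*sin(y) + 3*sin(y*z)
(0, 2*y*z + 3*z*cos(y*z) + 4*cos(y), y*(y + 3*cos(y*z)))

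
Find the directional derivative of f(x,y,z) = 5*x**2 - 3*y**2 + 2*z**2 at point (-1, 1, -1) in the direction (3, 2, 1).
-23*sqrt(14)/7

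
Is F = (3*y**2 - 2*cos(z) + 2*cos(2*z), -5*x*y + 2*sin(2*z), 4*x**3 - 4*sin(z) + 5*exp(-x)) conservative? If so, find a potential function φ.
No, ∇×F = (-4*cos(2*z), -12*x**2 + 2*sin(z) - 4*sin(2*z) + 5*exp(-x), -11*y) ≠ 0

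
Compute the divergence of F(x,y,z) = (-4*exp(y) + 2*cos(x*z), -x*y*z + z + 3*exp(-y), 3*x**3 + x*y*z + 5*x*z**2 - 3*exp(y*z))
x*y + 9*x*z - 3*y*exp(y*z) - 2*z*sin(x*z) - 3*exp(-y)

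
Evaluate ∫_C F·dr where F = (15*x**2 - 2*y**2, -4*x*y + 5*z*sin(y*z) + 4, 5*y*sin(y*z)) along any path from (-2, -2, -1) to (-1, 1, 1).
-5*cos(1) + 5*cos(2) + 33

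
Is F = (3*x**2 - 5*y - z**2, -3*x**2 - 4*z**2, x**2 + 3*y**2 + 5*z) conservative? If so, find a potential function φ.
No, ∇×F = (6*y + 8*z, -2*x - 2*z, 5 - 6*x) ≠ 0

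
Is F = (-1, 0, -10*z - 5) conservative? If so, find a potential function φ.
Yes, F is conservative. φ = -x - 5*z**2 - 5*z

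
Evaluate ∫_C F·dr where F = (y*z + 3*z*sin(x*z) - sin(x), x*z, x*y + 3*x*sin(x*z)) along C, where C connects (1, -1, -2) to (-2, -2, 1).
-cos(1) + cos(2) + 2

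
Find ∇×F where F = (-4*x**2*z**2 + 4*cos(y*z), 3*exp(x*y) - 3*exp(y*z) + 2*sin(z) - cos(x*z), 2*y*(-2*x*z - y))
(-4*x*z - x*sin(x*z) + 3*y*exp(y*z) - 4*y - 2*cos(z), -8*x**2*z + 4*y*z - 4*y*sin(y*z), 3*y*exp(x*y) + z*sin(x*z) + 4*z*sin(y*z))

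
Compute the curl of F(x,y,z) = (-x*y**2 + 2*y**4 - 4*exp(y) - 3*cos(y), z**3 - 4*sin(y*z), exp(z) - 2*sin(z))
(4*y*cos(y*z) - 3*z**2, 0, 2*x*y - 8*y**3 + 4*exp(y) - 3*sin(y))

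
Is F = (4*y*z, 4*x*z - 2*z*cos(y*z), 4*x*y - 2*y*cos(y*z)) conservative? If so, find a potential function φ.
Yes, F is conservative. φ = 4*x*y*z - 2*sin(y*z)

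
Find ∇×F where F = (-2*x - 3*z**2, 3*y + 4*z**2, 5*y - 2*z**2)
(5 - 8*z, -6*z, 0)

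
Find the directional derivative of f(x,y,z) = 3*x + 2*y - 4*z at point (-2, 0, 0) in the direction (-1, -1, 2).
-13*sqrt(6)/6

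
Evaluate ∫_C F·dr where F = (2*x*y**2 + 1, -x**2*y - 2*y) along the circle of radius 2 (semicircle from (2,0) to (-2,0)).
-4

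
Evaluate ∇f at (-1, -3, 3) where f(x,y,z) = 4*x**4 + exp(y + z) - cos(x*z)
(-16 - 3*sin(3), 1, sin(3) + 1)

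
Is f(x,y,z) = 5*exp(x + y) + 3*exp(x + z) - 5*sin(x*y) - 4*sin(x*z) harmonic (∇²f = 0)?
No, ∇²f = 5*x**2*sin(x*y) + 4*x**2*sin(x*z) + 5*y**2*sin(x*y) + 4*z**2*sin(x*z) + 10*exp(x + y) + 6*exp(x + z)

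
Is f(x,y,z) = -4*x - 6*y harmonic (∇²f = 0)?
Yes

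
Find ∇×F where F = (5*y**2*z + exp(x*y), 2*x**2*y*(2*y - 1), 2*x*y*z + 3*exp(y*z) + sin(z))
(z*(2*x + 3*exp(y*z)), y*(5*y - 2*z), 4*x*y*(2*y - 1) - x*exp(x*y) - 10*y*z)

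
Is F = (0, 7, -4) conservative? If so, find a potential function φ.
Yes, F is conservative. φ = 7*y - 4*z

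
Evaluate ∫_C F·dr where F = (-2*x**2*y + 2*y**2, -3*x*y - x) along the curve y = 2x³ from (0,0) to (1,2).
-37/6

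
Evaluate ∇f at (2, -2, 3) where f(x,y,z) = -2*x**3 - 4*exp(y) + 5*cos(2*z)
(-24, -4*exp(-2), -10*sin(6))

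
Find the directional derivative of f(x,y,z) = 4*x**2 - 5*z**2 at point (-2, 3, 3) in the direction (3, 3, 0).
-8*sqrt(2)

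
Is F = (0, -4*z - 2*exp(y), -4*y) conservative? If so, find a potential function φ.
Yes, F is conservative. φ = -4*y*z - 2*exp(y)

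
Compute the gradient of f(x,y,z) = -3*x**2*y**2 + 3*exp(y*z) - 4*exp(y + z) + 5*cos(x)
(-6*x*y**2 - 5*sin(x), -6*x**2*y + 3*z*exp(y*z) - 4*exp(y + z), 3*y*exp(y*z) - 4*exp(y + z))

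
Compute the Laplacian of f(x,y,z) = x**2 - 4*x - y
2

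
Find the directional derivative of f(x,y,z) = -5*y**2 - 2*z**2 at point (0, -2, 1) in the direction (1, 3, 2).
26*sqrt(14)/7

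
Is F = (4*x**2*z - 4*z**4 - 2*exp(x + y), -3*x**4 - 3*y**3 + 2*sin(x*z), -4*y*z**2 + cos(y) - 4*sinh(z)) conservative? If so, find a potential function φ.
No, ∇×F = (-2*x*cos(x*z) - 4*z**2 - sin(y), 4*x**2 - 16*z**3, -12*x**3 + 2*z*cos(x*z) + 2*exp(x + y)) ≠ 0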